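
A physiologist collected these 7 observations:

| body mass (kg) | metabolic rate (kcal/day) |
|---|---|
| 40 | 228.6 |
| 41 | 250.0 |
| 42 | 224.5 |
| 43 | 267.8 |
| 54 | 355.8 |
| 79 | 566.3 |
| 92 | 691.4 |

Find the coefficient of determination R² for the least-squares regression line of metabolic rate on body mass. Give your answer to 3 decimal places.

0.996

n = 7, Σx = 391, Σy = 2584.4, Σxy = 167898.1, Σx² = 24515, Σy² = 1162198.34
Sxx = Σx² − (Σx)²/n = 24515 − 21840.142857 = 2674.857143
Sxy = Σxy − (Σx)(Σy)/n = 167898.1 − 144357.2 = 23540.9
Syy = Σy² − (Σy)²/n = 1162198.34 − 954160.48 = 208037.86
R² = Sxy²/(Sxx·Syy) = (23540.9)²/(2674.857143·208037.86) = 0.995871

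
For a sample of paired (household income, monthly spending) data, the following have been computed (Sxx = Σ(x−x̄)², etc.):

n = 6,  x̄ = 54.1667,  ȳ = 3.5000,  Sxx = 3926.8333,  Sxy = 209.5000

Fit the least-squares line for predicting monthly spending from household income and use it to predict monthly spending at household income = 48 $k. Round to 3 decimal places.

3.171

b = Sxy/Sxx = 209.5/3926.8333 = 0.053351
a = ȳ − b·x̄ = 3.5 − 0.053351·54.1667 = 0.610159
ŷ(48) = a + b·48 = 0.610159 + 0.053351·48 = 3.171001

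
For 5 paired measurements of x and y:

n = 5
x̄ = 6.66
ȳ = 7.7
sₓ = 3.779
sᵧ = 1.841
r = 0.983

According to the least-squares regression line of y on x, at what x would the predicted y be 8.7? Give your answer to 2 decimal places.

8.75

b = r · sᵧ/sₓ = 0.983 · 1.841/3.779 = 0.478884
a = ȳ − b·x̄ = 7.7 − 0.478884·6.66 = 4.510632
Set a + b·x = 8.7: x = (8.7 − 4.510632) / 0.478884 = 8.748188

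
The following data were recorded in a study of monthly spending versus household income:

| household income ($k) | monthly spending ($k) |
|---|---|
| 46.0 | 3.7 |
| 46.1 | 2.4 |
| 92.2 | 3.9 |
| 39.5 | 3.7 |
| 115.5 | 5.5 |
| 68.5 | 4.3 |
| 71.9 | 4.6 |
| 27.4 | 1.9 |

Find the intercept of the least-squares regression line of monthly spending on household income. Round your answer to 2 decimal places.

1.70

n = 8, Σx = 507.1, Σy = 30, Σxy = 2099.17, Σx² = 38255.17
Sxx = Σx² − (Σx)²/n = 38255.17 − 32143.80125 = 6111.36875
Sxy = Σxy − (Σx)(Σy)/n = 2099.17 − 1901.625 = 197.545
b = Sxy/Sxx = 197.545/6111.36875 = 0.032324
a = ȳ − b·x̄ = 3.75 − 0.032324·63.3875 = 1.701051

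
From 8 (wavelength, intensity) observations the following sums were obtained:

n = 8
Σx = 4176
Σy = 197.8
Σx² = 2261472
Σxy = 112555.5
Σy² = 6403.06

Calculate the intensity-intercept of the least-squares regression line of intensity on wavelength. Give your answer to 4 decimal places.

-34.7926

Sxx = Σx² − (Σx)²/n = 2261472 − 2179872 = 81600
Sxy = Σxy − (Σx)(Σy)/n = 112555.5 − 103251.6 = 9303.9
b = Sxy/Sxx = 9303.9/81600 = 0.114018
a = ȳ − b·x̄ = 24.725 − 0.114018·522 = -34.792596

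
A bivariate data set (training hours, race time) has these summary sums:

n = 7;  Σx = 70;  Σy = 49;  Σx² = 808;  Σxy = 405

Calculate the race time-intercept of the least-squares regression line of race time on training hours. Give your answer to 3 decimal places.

Sxx = Σx² − (Σx)²/n = 808 − 700 = 108
Sxy = Σxy − (Σx)(Σy)/n = 405 − 490 = -85
b = Sxy/Sxx = -85/108 = -0.787037
a = ȳ − b·x̄ = 7 − (-0.787037)·10 = 14.870370

14.870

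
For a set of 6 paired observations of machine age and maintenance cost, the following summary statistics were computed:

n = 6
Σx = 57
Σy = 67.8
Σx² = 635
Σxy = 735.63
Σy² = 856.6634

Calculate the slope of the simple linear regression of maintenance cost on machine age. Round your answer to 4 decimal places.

0.9789

Sxx = Σx² − (Σx)²/n = 635 − 541.5 = 93.5
Sxy = Σxy − (Σx)(Σy)/n = 735.63 − 644.1 = 91.53
b = Sxy/Sxx = 91.53/93.5 = 0.978930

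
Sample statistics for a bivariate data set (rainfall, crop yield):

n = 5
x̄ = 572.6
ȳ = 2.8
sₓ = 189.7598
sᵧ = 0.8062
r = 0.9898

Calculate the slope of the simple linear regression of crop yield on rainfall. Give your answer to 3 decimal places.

b = r · sᵧ/sₓ = 0.9898 · 0.8062/189.7598 = 0.004205

0.004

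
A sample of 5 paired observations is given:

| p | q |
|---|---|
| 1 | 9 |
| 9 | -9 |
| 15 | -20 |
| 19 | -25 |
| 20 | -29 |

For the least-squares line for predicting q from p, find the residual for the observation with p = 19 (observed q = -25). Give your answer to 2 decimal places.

n = 5, Σx = 64, Σy = -74, Σxy = -1427, Σx² = 1068
Sxx = Σx² − (Σx)²/n = 1068 − 819.2 = 248.8
Sxy = Σxy − (Σx)(Σy)/n = -1427 − (-947.2) = -479.8
b = Sxy/Sxx = -479.8/248.8 = -1.928457
a = ȳ − b·x̄ = -14.8 − (-1.928457)·12.8 = 9.884244
ŷ(19) = 9.884244 + (-1.928457)·19 = -26.756431
residual = y − ŷ = -25 − (-26.756431) = 1.756431

1.76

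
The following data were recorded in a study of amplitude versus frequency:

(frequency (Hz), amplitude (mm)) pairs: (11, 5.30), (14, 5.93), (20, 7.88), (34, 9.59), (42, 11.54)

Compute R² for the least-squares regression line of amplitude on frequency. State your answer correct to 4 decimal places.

0.9775

n = 5, Σx = 121, Σy = 40.24, Σxy = 1109.66, Σx² = 3637, Σy² = 350.489
Sxx = Σx² − (Σx)²/n = 3637 − 2928.2 = 708.8
Sxy = Σxy − (Σx)(Σy)/n = 1109.66 − 973.808 = 135.852
Syy = Σy² − (Σy)²/n = 350.489 − 323.85152 = 26.63748
R² = Sxy²/(Sxx·Syy) = (135.852)²/(708.8·26.63748) = 0.977497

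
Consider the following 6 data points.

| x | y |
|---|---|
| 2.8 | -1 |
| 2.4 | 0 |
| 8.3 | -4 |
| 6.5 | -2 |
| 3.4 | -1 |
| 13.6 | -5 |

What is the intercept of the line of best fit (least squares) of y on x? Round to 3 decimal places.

0.498

n = 6, Σx = 37, Σy = -13, Σxy = -120.4, Σx² = 321.26
Sxx = Σx² − (Σx)²/n = 321.26 − 228.166667 = 93.093333
Sxy = Σxy − (Σx)(Σy)/n = -120.4 − (-80.166667) = -40.233333
b = Sxy/Sxx = -40.233333/93.093333 = -0.432183
a = ȳ − b·x̄ = -2.166667 − (-0.432183)·6.166667 = 0.498460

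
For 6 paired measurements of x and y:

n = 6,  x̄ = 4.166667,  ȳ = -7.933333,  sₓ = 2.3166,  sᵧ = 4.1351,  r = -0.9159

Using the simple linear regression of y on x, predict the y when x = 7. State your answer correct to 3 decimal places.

-12.565

b = r · sᵧ/sₓ = -0.9159 · 4.1351/2.3166 = -1.634869
a = ȳ − b·x̄ = -7.933333 − (-1.634869)·4.166667 = -1.121377
ŷ(7) = a + b·7 = -1.121377 + (-1.634869)·7 = -12.565462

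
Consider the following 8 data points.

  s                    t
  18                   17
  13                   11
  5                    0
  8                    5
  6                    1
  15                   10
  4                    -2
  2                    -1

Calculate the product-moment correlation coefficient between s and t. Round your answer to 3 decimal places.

0.977

n = 8, Σx = 71, Σy = 41, Σxy = 635, Σx² = 863, Σy² = 541
Sxx = Σx² − (Σx)²/n = 863 − 630.125 = 232.875
Sxy = Σxy − (Σx)(Σy)/n = 635 − 363.875 = 271.125
Syy = Σy² − (Σy)²/n = 541 − 210.125 = 330.875
r = Sxy/√(Sxx·Syy) = 271.125/√(77052.515625) = 271.125/277.583349 = 0.976734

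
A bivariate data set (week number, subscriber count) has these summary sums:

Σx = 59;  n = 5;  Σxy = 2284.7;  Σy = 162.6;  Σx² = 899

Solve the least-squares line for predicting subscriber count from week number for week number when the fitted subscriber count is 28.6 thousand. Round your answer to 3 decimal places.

Sxx = Σx² − (Σx)²/n = 899 − 696.2 = 202.8
Sxy = Σxy − (Σx)(Σy)/n = 2284.7 − 1918.68 = 366.02
b = Sxy/Sxx = 366.02/202.8 = 1.804832
a = ȳ − b·x̄ = 32.52 − 1.804832·11.8 = 11.222978
Set a + b·x = 28.6: x = (28.6 − 11.222978) / 1.804832 = 9.628053

9.628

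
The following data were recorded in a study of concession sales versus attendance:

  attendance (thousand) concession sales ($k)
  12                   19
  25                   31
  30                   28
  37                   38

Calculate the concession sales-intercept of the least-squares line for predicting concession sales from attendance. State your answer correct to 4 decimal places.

n = 4, Σx = 104, Σy = 116, Σxy = 3249, Σx² = 3038
Sxx = Σx² − (Σx)²/n = 3038 − 2704 = 334
Sxy = Σxy − (Σx)(Σy)/n = 3249 − 3016 = 233
b = Sxy/Sxx = 233/334 = 0.697605
a = ȳ − b·x̄ = 29 − 0.697605·26 = 10.862275

10.8623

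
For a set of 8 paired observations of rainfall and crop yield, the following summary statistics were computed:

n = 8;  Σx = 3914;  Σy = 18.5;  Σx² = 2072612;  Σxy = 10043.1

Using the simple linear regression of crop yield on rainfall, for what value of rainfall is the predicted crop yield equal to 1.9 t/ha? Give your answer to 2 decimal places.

423.68

Sxx = Σx² − (Σx)²/n = 2072612 − 1914924.5 = 157687.5
Sxy = Σxy − (Σx)(Σy)/n = 10043.1 − 9051.125 = 991.975
b = Sxy/Sxx = 991.975/157687.5 = 0.006291
a = ȳ − b·x̄ = 2.3125 − 0.006291·489.25 = -0.765257
Set a + b·x = 1.9: x = (1.9 − (-0.765257)) / 0.006291 = 423.677688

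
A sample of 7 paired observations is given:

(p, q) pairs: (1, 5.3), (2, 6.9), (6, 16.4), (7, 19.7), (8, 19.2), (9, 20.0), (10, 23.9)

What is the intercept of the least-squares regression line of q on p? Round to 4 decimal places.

n = 7, Σx = 43, Σy = 111.4, Σxy = 828, Σx² = 335
Sxx = Σx² − (Σx)²/n = 335 − 264.142857 = 70.857143
Sxy = Σxy − (Σx)(Σy)/n = 828 − 684.314286 = 143.685714
b = Sxy/Sxx = 143.685714/70.857143 = 2.027823
a = ȳ − b·x̄ = 15.914286 − 2.027823·6.142857 = 3.457661

3.4577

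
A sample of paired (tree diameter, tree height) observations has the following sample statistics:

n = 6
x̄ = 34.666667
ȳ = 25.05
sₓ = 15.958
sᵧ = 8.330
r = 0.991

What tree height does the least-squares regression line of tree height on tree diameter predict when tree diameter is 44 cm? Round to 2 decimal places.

b = r · sᵧ/sₓ = 0.991 · 8.33/15.958 = 0.517297
a = ȳ − b·x̄ = 25.05 − 0.517297·34.666667 = 7.117027
ŷ(44) = a + b·44 = 7.117027 + 0.517297·44 = 29.878108

29.88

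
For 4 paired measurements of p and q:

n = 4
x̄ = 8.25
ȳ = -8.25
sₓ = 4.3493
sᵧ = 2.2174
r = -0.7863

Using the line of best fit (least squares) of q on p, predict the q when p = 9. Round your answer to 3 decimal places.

-8.551

b = r · sᵧ/sₓ = -0.7863 · 2.2174/4.3493 = -0.400879
a = ȳ − b·x̄ = -8.25 − (-0.400879)·8.25 = -4.942751
ŷ(9) = a + b·9 = -4.942751 + (-0.400879)·9 = -8.550659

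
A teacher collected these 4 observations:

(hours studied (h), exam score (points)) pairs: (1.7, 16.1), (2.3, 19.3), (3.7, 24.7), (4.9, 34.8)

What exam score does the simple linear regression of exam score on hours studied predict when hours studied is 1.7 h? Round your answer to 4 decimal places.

n = 4, Σx = 12.6, Σy = 94.9, Σxy = 333.67, Σx² = 45.88
Sxx = Σx² − (Σx)²/n = 45.88 − 39.69 = 6.19
Sxy = Σxy − (Σx)(Σy)/n = 333.67 − 298.935 = 34.735
b = Sxy/Sxx = 34.735/6.19 = 5.611470
a = ȳ − b·x̄ = 23.725 − 5.611470·3.15 = 6.048869
ŷ(1.7) = a + b·1.7 = 6.048869 + 5.611470·1.7 = 15.588368

15.5884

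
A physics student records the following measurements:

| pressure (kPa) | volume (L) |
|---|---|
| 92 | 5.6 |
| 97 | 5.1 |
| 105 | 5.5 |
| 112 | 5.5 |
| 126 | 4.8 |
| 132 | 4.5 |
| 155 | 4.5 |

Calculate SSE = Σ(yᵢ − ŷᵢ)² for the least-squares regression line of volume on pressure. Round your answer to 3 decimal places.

0.391

n = 7, Σx = 819, Σy = 35.5, Σxy = 4099.7, Σx² = 98767, Σy² = 181.41
Sxx = Σx² − (Σx)²/n = 98767 − 95823 = 2944
Sxy = Σxy − (Σx)(Σy)/n = 4099.7 − 4153.5 = -53.8
Syy = Σy² − (Σy)²/n = 181.41 − 180.035714 = 1.374286
b = Sxy/Sxx = -53.8/2944 = -0.018274
SSE = Syy − b·Sxy = 1.374286 − (-0.018274)·(-53.8) = 0.391120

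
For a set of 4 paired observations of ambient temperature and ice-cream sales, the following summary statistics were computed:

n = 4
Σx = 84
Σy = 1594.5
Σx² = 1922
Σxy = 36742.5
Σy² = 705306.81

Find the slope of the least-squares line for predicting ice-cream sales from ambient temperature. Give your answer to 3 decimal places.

20.620

Sxx = Σx² − (Σx)²/n = 1922 − 1764 = 158
Sxy = Σxy − (Σx)(Σy)/n = 36742.5 − 33484.5 = 3258
b = Sxy/Sxx = 3258/158 = 20.620253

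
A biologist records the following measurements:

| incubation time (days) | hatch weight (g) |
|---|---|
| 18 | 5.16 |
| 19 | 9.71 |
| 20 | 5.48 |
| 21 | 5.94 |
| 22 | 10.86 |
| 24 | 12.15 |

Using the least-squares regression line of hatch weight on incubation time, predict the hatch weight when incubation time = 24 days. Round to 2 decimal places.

n = 6, Σx = 124, Σy = 49.3, Σxy = 1042.23, Σx² = 2586
Sxx = Σx² − (Σx)²/n = 2586 − 2562.666667 = 23.333333
Sxy = Σxy − (Σx)(Σy)/n = 1042.23 − 1018.866667 = 23.363333
b = Sxy/Sxx = 23.363333/23.333333 = 1.001286
a = ȳ − b·x̄ = 8.216667 − 1.001286·20.666667 = -12.476571
ŷ(24) = a + b·24 = -12.476571 + 1.001286·24 = 11.554286

11.55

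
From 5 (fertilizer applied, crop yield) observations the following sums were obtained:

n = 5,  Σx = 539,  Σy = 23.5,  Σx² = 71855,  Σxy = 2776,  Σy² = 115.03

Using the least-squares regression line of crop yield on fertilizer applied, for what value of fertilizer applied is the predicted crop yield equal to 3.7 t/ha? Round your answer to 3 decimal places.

51.142

Sxx = Σx² − (Σx)²/n = 71855 − 58104.2 = 13750.8
Sxy = Σxy − (Σx)(Σy)/n = 2776 − 2533.3 = 242.7
b = Sxy/Sxx = 242.7/13750.8 = 0.017650
a = ȳ − b·x̄ = 4.7 − 0.017650·107.8 = 2.797343
Set a + b·x = 3.7: x = (3.7 − 2.797343) / 0.017650 = 51.142398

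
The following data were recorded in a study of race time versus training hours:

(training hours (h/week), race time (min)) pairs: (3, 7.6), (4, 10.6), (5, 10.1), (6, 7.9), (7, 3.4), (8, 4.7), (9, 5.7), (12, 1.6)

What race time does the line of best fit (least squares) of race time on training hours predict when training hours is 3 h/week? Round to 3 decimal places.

9.809

n = 8, Σx = 54, Σy = 51.6, Σxy = 295, Σx² = 424
Sxx = Σx² − (Σx)²/n = 424 − 364.5 = 59.5
Sxy = Σxy − (Σx)(Σy)/n = 295 − 348.3 = -53.3
b = Sxy/Sxx = -53.3/59.5 = -0.895798
a = ȳ − b·x̄ = 6.45 − (-0.895798)·6.75 = 12.496639
ŷ(3) = a + b·3 = 12.496639 + (-0.895798)·3 = 9.809244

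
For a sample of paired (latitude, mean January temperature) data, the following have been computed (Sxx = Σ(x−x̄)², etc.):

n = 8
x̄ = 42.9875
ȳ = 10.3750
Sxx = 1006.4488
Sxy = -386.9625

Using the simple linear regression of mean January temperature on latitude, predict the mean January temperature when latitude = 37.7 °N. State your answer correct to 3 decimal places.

b = Sxy/Sxx = -386.9625/1006.4488 = -0.384483
a = ȳ − b·x̄ = 10.375 − (-0.384483)·42.9875 = 26.902965
ŷ(37.7) = a + b·37.7 = 26.902965 + (-0.384483)·37.7 = 12.407954

12.408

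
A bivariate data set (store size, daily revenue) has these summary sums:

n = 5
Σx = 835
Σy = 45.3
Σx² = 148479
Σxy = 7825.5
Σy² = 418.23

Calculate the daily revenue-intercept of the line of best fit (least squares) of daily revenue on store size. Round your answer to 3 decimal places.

Sxx = Σx² − (Σx)²/n = 148479 − 139445 = 9034
Sxy = Σxy − (Σx)(Σy)/n = 7825.5 − 7565.1 = 260.4
b = Sxy/Sxx = 260.4/9034 = 0.028824
a = ȳ − b·x̄ = 9.06 − 0.028824·167 = 4.246318

4.246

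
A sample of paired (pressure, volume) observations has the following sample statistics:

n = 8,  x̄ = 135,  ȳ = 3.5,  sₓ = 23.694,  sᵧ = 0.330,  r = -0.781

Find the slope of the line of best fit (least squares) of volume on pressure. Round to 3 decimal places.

b = r · sᵧ/sₓ = -0.781 · 0.33/23.694 = -0.010877

-0.011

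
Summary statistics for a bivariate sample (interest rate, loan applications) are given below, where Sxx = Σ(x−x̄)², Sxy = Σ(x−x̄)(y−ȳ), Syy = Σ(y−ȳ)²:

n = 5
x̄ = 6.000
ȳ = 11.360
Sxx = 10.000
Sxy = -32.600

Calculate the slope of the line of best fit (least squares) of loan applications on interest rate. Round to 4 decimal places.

-3.2600

b = Sxy/Sxx = -32.6/10 = -3.26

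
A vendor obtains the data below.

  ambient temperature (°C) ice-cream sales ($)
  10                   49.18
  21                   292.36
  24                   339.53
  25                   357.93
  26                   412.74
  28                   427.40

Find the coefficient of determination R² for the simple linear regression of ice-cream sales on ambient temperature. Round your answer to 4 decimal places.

0.9917

n = 6, Σx = 134, Σy = 1879.14, Σxy = 46426.77, Σx² = 3202, Σy² = 684312.6154
Sxx = Σx² − (Σx)²/n = 3202 − 2992.666667 = 209.333333
Sxy = Σxy − (Σx)(Σy)/n = 46426.77 − 41967.46 = 4459.31
Syy = Σy² − (Σy)²/n = 684312.6154 − 588527.8566 = 95784.7588
R² = Sxy²/(Sxx·Syy) = (4459.31)²/(209.333333·95784.7588) = 0.991746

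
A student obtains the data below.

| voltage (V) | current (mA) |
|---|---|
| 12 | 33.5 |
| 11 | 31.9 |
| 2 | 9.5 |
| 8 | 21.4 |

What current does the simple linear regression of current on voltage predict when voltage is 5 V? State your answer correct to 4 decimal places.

n = 4, Σx = 33, Σy = 96.3, Σxy = 943.1, Σx² = 333
Sxx = Σx² − (Σx)²/n = 333 − 272.25 = 60.75
Sxy = Σxy − (Σx)(Σy)/n = 943.1 − 794.475 = 148.625
b = Sxy/Sxx = 148.625/60.75 = 2.446502
a = ȳ − b·x̄ = 24.075 − 2.446502·8.25 = 3.891358
ŷ(5) = a + b·5 = 3.891358 + 2.446502·5 = 16.123868

16.1239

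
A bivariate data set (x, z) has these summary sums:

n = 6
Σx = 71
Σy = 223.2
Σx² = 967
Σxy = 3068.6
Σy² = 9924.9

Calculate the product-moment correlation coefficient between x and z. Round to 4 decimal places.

0.9423

Sxx = Σx² − (Σx)²/n = 967 − 840.166667 = 126.833333
Sxy = Σxy − (Σx)(Σy)/n = 3068.6 − 2641.2 = 427.4
Syy = Σy² − (Σy)²/n = 9924.9 − 8303.04 = 1621.86
r = Sxy/√(Sxx·Syy) = 427.4/√(205705.91) = 427.4/453.548134 = 0.942348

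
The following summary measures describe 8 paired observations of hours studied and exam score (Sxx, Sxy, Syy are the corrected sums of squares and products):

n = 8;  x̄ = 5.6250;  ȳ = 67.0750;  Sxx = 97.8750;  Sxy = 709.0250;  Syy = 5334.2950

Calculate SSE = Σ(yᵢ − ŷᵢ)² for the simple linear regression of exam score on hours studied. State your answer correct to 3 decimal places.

b = Sxy/Sxx = 709.025/97.875 = 7.244189
SSE = Syy − b·Sxy = 5334.295 − 7.244189·709.025 = 197.983883

197.984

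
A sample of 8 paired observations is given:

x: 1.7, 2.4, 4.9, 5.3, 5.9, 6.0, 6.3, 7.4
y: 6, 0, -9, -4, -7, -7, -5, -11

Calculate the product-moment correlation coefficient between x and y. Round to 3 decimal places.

-0.895

n = 8, Σx = 39.9, Σy = -37, Σxy = -251.3, Σx² = 226.01, Σy² = 377
Sxx = Σx² − (Σx)²/n = 226.01 − 199.00125 = 27.00875
Sxy = Σxy − (Σx)(Σy)/n = -251.3 − (-184.5375) = -66.7625
Syy = Σy² − (Σy)²/n = 377 − 171.125 = 205.875
r = Sxy/√(Sxx·Syy) = -66.7625/√(5560.426406) = -66.7625/74.568267 = -0.895321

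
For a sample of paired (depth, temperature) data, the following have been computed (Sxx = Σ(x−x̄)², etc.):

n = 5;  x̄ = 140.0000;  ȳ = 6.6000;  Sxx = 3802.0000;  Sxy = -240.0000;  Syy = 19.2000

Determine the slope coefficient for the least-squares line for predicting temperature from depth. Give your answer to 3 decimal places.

b = Sxy/Sxx = -240/3802 = -0.063125

-0.063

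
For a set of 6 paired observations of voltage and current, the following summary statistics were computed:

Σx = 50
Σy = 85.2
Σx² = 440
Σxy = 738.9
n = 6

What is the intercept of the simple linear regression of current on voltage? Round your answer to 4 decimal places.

Sxx = Σx² − (Σx)²/n = 440 − 416.666667 = 23.333333
Sxy = Σxy − (Σx)(Σy)/n = 738.9 − 710 = 28.9
b = Sxy/Sxx = 28.9/23.333333 = 1.238571
a = ȳ − b·x̄ = 14.2 − 1.238571·8.333333 = 3.878571

3.8786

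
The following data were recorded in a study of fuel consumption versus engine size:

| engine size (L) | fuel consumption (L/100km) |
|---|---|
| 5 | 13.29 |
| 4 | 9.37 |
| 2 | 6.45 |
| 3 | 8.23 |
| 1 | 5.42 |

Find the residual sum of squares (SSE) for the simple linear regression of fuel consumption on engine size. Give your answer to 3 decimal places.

2.630

n = 5, Σx = 15, Σy = 42.76, Σxy = 146.94, Σx² = 55, Σy² = 403.1328
Sxx = Σx² − (Σx)²/n = 55 − 45 = 10
Sxy = Σxy − (Σx)(Σy)/n = 146.94 − 128.28 = 18.66
Syy = Σy² − (Σy)²/n = 403.1328 − 365.68352 = 37.44928
b = Sxy/Sxx = 18.66/10 = 1.866
SSE = Syy − b·Sxy = 37.44928 − 1.866·18.66 = 2.62972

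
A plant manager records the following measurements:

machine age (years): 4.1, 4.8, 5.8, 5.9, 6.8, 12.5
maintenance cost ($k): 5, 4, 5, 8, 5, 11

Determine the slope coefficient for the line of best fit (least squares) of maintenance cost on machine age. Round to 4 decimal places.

n = 6, Σx = 39.9, Σy = 38, Σxy = 287.4, Σx² = 310.79
Sxx = Σx² − (Σx)²/n = 310.79 − 265.335 = 45.455
Sxy = Σxy − (Σx)(Σy)/n = 287.4 − 252.7 = 34.7
b = Sxy/Sxx = 34.7/45.455 = 0.763392

0.7634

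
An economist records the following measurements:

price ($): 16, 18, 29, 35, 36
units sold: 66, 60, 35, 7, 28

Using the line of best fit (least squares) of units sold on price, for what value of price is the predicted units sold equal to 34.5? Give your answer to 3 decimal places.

28.742

n = 5, Σx = 134, Σy = 196, Σxy = 4404, Σx² = 3942
Sxx = Σx² − (Σx)²/n = 3942 − 3591.2 = 350.8
Sxy = Σxy − (Σx)(Σy)/n = 4404 − 5252.8 = -848.8
b = Sxy/Sxx = -848.8/350.8 = -2.419612
a = ȳ − b·x̄ = 39.2 − (-2.419612)·26.8 = 104.045610
Set a + b·x = 34.5: x = (34.5 − 104.045610) / (-2.419612) = 28.742460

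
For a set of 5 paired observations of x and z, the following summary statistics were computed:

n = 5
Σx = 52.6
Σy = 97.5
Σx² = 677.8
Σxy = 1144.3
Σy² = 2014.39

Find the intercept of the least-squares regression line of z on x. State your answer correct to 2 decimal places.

Sxx = Σx² − (Σx)²/n = 677.8 − 553.352 = 124.448
Sxy = Σxy − (Σx)(Σy)/n = 1144.3 − 1025.7 = 118.6
b = Sxy/Sxx = 118.6/124.448 = 0.953008
a = ȳ − b·x̄ = 19.5 − 0.953008·10.52 = 9.474351

9.47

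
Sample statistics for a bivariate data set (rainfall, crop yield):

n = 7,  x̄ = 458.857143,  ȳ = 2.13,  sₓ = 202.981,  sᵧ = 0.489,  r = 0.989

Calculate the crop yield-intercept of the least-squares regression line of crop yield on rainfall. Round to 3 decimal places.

b = r · sᵧ/sₓ = 0.989 · 0.489/202.981 = 0.002383
a = ȳ − b·x̄ = 2.13 − 0.002383·458.857143 = 1.036730

1.037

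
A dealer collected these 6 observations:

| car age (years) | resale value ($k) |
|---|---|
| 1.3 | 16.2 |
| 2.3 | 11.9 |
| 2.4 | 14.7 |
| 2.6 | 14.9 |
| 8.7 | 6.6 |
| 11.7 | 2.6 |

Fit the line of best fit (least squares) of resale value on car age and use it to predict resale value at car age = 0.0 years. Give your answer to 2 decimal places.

17.10

n = 6, Σx = 29, Σy = 66.9, Σxy = 210.29, Σx² = 232.08
Sxx = Σx² − (Σx)²/n = 232.08 − 140.166667 = 91.913333
Sxy = Σxy − (Σx)(Σy)/n = 210.29 − 323.35 = -113.06
b = Sxy/Sxx = -113.06/91.913333 = -1.230072
a = ȳ − b·x̄ = 11.15 − (-1.230072)·4.833333 = 17.095347
ŷ(0.0) = a + b·0.0 = 17.095347 + (-1.230072)·0 = 17.095347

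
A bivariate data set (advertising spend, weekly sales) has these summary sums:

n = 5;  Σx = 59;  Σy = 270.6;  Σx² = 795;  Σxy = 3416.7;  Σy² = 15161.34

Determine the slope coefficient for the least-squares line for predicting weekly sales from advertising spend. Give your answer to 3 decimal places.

2.263

Sxx = Σx² − (Σx)²/n = 795 − 696.2 = 98.8
Sxy = Σxy − (Σx)(Σy)/n = 3416.7 − 3193.08 = 223.62
b = Sxy/Sxx = 223.62/98.8 = 2.263360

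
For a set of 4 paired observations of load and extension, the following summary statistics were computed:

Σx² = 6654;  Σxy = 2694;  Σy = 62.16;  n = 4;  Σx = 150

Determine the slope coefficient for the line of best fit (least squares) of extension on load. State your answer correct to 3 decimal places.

Sxx = Σx² − (Σx)²/n = 6654 − 5625 = 1029
Sxy = Σxy − (Σx)(Σy)/n = 2694 − 2331 = 363
b = Sxy/Sxx = 363/1029 = 0.352770

0.353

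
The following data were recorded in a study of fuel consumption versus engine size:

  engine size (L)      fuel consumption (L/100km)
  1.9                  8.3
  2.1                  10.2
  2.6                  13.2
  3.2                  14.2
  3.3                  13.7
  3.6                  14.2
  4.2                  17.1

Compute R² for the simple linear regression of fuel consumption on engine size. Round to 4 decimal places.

n = 7, Σx = 20.9, Σy = 90.9, Σxy = 285.1, Σx² = 66.51, Σy² = 1230.55
Sxx = Σx² − (Σx)²/n = 66.51 − 62.401429 = 4.108571
Sxy = Σxy − (Σx)(Σy)/n = 285.1 − 271.401429 = 13.698571
Syy = Σy² − (Σy)²/n = 1230.55 − 1180.401429 = 50.148571
R² = Sxy²/(Sxx·Syy) = (13.698571)²/(4.108571·50.148571) = 0.910754

0.9108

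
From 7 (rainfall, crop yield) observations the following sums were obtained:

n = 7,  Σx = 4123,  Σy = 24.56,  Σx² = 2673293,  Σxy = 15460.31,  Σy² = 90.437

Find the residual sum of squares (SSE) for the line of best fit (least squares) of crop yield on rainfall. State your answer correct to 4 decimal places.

Sxx = Σx² − (Σx)²/n = 2673293 − 2428447 = 244846
Sxy = Σxy − (Σx)(Σy)/n = 15460.31 − 14465.84 = 994.47
Syy = Σy² − (Σy)²/n = 90.437 − 86.170514 = 4.266486
b = Sxy/Sxx = 994.47/244846 = 0.004062
SSE = Syy − b·Sxy = 4.266486 − 0.004062·994.47 = 0.227332

0.2273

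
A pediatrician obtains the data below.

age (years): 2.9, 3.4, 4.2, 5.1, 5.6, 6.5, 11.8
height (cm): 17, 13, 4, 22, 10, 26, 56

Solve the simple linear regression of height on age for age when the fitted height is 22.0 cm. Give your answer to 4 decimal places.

5.8110

n = 7, Σx = 39.5, Σy = 148, Σxy = 1108.3, Σx² = 276.47
Sxx = Σx² − (Σx)²/n = 276.47 − 222.892857 = 53.577143
Sxy = Σxy − (Σx)(Σy)/n = 1108.3 − 835.142857 = 273.157143
b = Sxy/Sxx = 273.157143/53.577143 = 5.098390
a = ȳ − b·x̄ = 21.142857 − 5.098390·5.642857 = -7.626626
Set a + b·x = 22.0: x = (22.0 − (-7.626626)) / 5.098390 = 5.810977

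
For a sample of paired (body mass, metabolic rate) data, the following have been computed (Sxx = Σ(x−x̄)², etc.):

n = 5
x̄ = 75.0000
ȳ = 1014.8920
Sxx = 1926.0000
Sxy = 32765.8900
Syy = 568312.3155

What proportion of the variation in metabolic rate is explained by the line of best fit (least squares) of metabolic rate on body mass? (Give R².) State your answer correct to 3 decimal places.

R² = Sxy²/(Sxx·Syy) = (32765.89)²/(1926·568312.3155) = 0.980845

0.981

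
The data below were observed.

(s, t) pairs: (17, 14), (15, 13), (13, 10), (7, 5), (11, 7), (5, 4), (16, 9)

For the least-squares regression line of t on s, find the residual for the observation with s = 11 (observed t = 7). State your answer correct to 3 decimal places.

n = 7, Σx = 84, Σy = 62, Σxy = 839, Σx² = 1134
Sxx = Σx² − (Σx)²/n = 1134 − 1008 = 126
Sxy = Σxy − (Σx)(Σy)/n = 839 − 744 = 95
b = Sxy/Sxx = 95/126 = 0.753968
a = ȳ − b·x̄ = 8.857143 − 0.753968·12 = -0.190476
ŷ(11) = -0.190476 + 0.753968·11 = 8.103175
residual = y − ŷ = 7 − 8.103175 = -1.103175

-1.103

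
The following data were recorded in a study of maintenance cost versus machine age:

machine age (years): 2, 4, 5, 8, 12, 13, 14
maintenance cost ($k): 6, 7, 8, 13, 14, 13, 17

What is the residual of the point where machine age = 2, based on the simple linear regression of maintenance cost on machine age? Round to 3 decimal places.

n = 7, Σx = 58, Σy = 78, Σxy = 759, Σx² = 618
Sxx = Σx² − (Σx)²/n = 618 − 480.571429 = 137.428571
Sxy = Σxy − (Σx)(Σy)/n = 759 − 646.285714 = 112.714286
b = Sxy/Sxx = 112.714286/137.428571 = 0.820166
a = ȳ − b·x̄ = 11.142857 − 0.820166·8.285714 = 4.347193
ŷ(2) = 4.347193 + 0.820166·2 = 5.987526
residual = y − ŷ = 6 − 5.987526 = 0.012474

0.012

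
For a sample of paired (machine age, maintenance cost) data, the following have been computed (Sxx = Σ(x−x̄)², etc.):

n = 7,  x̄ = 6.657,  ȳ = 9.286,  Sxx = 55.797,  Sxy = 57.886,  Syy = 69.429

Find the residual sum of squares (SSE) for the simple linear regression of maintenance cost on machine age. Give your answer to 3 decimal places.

b = Sxy/Sxx = 57.886/55.797 = 1.037439
SSE = Syy − b·Sxy = 69.429 − 1.037439·57.886 = 9.375789

9.376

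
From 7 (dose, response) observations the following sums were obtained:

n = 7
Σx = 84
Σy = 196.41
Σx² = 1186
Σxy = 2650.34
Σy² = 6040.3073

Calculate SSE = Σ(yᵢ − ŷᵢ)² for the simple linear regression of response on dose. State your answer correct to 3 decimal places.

Sxx = Σx² − (Σx)²/n = 1186 − 1008 = 178
Sxy = Σxy − (Σx)(Σy)/n = 2650.34 − 2356.92 = 293.42
Syy = Σy² − (Σy)²/n = 6040.3073 − 5510.984014 = 529.323286
b = Sxy/Sxx = 293.42/178 = 1.648427
SSE = Syy − b·Sxy = 529.323286 − 1.648427·293.42 = 45.641845

45.642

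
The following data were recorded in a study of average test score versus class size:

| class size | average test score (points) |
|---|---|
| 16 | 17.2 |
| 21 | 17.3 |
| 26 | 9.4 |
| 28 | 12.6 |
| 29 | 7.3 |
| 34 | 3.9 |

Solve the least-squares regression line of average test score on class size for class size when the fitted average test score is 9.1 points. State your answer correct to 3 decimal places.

28.455

n = 6, Σx = 154, Σy = 67.7, Σxy = 1580, Σx² = 4154
Sxx = Σx² − (Σx)²/n = 4154 − 3952.666667 = 201.333333
Sxy = Σxy − (Σx)(Σy)/n = 1580 − 1737.633333 = -157.633333
b = Sxy/Sxx = -157.633333/201.333333 = -0.782947
a = ȳ − b·x̄ = 11.283333 − (-0.782947)·25.666667 = 31.378974
Set a + b·x = 9.1: x = (9.1 − 31.378974) / (-0.782947) = 28.455276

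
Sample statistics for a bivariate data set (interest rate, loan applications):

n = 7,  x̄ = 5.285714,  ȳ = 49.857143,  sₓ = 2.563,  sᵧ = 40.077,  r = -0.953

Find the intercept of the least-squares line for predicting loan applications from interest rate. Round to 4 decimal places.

b = r · sᵧ/sₓ = -0.953 · 40.077/2.563 = -14.901826
a = ȳ − b·x̄ = 49.857143 − (-14.901826)·5.285714 = 128.623935

128.6239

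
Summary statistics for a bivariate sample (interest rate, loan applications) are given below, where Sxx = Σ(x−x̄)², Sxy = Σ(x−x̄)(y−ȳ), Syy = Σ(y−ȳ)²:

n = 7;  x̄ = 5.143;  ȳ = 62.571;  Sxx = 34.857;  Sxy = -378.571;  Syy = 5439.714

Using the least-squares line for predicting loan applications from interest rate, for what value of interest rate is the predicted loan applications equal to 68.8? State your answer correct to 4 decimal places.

4.5695

b = Sxy/Sxx = -378.571/34.857 = -10.860688
a = ȳ − b·x̄ = 62.571 − (-10.860688)·5.143 = 118.427518
Set a + b·x = 68.8: x = (68.8 − 118.427518) / (-10.860688) = 4.569464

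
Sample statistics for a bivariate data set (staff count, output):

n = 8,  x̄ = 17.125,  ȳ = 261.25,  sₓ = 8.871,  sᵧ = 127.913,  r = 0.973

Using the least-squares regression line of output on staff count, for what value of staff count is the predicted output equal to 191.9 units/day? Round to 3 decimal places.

b = r · sᵧ/sₓ = 0.973 · 127.913/8.871 = 14.029912
a = ȳ − b·x̄ = 261.25 − 14.029912·17.125 = 20.987758
Set a + b·x = 191.9: x = (191.9 − 20.987758) / 14.029912 = 12.181990

12.182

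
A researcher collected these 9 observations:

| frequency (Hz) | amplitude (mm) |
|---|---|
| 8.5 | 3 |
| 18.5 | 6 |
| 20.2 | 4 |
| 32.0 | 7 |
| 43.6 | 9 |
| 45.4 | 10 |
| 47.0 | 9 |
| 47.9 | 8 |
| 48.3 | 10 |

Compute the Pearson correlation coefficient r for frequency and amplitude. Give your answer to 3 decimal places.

n = 9, Σx = 311.4, Σy = 66, Σxy = 2576.9, Σx² = 12644.96, Σy² = 536
Sxx = Σx² − (Σx)²/n = 12644.96 − 10774.44 = 1870.52
Sxy = Σxy − (Σx)(Σy)/n = 2576.9 − 2283.6 = 293.3
Syy = Σy² − (Σy)²/n = 536 − 484 = 52
r = Sxy/√(Sxx·Syy) = 293.3/√(97267.04) = 293.3/311.876642 = 0.940436

0.940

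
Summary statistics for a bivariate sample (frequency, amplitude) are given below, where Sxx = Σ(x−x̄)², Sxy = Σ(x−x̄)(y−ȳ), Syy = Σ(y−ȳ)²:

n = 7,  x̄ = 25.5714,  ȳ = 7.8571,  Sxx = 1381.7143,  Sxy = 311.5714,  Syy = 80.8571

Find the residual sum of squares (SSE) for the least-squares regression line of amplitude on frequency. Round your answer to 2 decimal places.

10.60

b = Sxy/Sxx = 311.5714/1381.7143 = 0.225496
SSE = Syy − b·Sxy = 80.8571 − 0.225496·311.5714 = 10.598916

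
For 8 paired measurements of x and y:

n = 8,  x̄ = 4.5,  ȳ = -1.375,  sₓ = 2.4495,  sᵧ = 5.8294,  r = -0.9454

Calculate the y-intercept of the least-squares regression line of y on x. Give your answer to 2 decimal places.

b = r · sᵧ/sₓ = -0.9454 · 5.8294/2.4495 = -2.249894
a = ȳ − b·x̄ = -1.375 − (-2.249894)·4.5 = 8.749522

8.75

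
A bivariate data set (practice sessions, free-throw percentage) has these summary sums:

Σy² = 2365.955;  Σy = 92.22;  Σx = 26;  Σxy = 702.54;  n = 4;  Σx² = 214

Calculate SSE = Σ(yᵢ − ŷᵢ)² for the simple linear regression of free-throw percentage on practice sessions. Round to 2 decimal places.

3.56

Sxx = Σx² − (Σx)²/n = 214 − 169 = 45
Sxy = Σxy − (Σx)(Σy)/n = 702.54 − 599.43 = 103.11
Syy = Σy² − (Σy)²/n = 2365.955 − 2126.1321 = 239.8229
b = Sxy/Sxx = 103.11/45 = 2.291333
SSE = Syy − b·Sxy = 239.8229 − 2.291333·103.11 = 3.56352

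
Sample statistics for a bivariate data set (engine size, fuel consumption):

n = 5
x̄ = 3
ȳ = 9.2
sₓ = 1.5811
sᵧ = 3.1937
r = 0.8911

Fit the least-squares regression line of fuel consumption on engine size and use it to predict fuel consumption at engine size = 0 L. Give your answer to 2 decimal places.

3.80

b = r · sᵧ/sₓ = 0.8911 · 3.1937/1.5811 = 1.799953
a = ȳ − b·x̄ = 9.2 − 1.799953·3 = 3.800140
ŷ(0) = a + b·0 = 3.800140 + 1.799953·0 = 3.800140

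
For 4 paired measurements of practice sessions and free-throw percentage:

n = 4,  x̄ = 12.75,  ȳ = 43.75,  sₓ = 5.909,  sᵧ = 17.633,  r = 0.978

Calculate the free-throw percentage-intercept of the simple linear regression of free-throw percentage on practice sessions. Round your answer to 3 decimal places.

b = r · sᵧ/sₓ = 0.978 · 17.633/5.909 = 2.918442
a = ȳ − b·x̄ = 43.75 − 2.918442·12.75 = 6.539864

6.540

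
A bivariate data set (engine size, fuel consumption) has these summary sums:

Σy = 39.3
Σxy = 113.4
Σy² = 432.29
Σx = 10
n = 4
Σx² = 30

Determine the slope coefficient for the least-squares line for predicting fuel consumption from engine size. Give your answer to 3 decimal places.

3.030

Sxx = Σx² − (Σx)²/n = 30 − 25 = 5
Sxy = Σxy − (Σx)(Σy)/n = 113.4 − 98.25 = 15.15
b = Sxy/Sxx = 15.15/5 = 3.03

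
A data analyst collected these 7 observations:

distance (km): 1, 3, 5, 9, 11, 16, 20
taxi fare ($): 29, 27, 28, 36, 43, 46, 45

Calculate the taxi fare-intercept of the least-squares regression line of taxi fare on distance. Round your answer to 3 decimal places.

n = 7, Σx = 65, Σy = 254, Σxy = 2683, Σx² = 893
Sxx = Σx² − (Σx)²/n = 893 − 603.571429 = 289.428571
Sxy = Σxy − (Σx)(Σy)/n = 2683 − 2358.571429 = 324.428571
b = Sxy/Sxx = 324.428571/289.428571 = 1.120928
a = ȳ − b·x̄ = 36.285714 − 1.120928·9.285714 = 25.877098

25.877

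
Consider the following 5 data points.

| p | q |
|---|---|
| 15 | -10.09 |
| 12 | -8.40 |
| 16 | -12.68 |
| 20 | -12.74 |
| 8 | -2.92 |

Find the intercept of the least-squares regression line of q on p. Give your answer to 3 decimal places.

n = 5, Σx = 71, Σy = -46.83, Σxy = -733.19, Σx² = 1089
Sxx = Σx² − (Σx)²/n = 1089 − 1008.2 = 80.8
Sxy = Σxy − (Σx)(Σy)/n = -733.19 − (-664.986) = -68.204
b = Sxy/Sxx = -68.204/80.8 = -0.844109
a = ȳ − b·x̄ = -9.366 − (-0.844109)·14.2 = 2.620347

2.620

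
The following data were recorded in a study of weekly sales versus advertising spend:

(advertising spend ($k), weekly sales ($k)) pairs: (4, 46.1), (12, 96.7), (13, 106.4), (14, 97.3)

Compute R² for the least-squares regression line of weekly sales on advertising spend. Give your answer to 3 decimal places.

n = 4, Σx = 43, Σy = 346.5, Σxy = 4090.2, Σx² = 525, Σy² = 32264.35
Sxx = Σx² − (Σx)²/n = 525 − 462.25 = 62.75
Sxy = Σxy − (Σx)(Σy)/n = 4090.2 − 3724.875 = 365.325
Syy = Σy² − (Σy)²/n = 32264.35 − 30015.5625 = 2248.7875
R² = Sxy²/(Sxx·Syy) = (365.325)²/(62.75·2248.7875) = 0.945794

0.946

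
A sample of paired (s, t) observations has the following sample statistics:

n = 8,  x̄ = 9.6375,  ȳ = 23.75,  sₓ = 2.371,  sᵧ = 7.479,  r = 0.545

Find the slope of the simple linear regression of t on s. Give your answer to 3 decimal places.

1.719

b = r · sᵧ/sₓ = 0.545 · 7.479/2.371 = 1.719129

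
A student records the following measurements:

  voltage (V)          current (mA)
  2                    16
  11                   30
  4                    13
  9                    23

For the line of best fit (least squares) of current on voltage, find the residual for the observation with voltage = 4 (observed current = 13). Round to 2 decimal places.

n = 4, Σx = 26, Σy = 82, Σxy = 621, Σx² = 222
Sxx = Σx² − (Σx)²/n = 222 − 169 = 53
Sxy = Σxy − (Σx)(Σy)/n = 621 − 533 = 88
b = Sxy/Sxx = 88/53 = 1.660377
a = ȳ − b·x̄ = 20.5 − 1.660377·6.5 = 9.707547
ŷ(4) = 9.707547 + 1.660377·4 = 16.349057
residual = y − ŷ = 13 − 16.349057 = -3.349057

-3.35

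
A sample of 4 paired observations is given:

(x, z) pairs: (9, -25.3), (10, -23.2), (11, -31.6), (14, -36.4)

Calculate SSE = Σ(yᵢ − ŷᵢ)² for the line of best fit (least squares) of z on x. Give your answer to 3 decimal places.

n = 4, Σx = 44, Σy = -116.5, Σxy = -1316.9, Σx² = 498, Σy² = 3501.85
Sxx = Σx² − (Σx)²/n = 498 − 484 = 14
Sxy = Σxy − (Σx)(Σy)/n = -1316.9 − (-1281.5) = -35.4
Syy = Σy² − (Σy)²/n = 3501.85 − 3393.0625 = 108.7875
b = Sxy/Sxx = -35.4/14 = -2.528571
SSE = Syy − b·Sxy = 108.7875 − (-2.528571)·(-35.4) = 19.276071

19.276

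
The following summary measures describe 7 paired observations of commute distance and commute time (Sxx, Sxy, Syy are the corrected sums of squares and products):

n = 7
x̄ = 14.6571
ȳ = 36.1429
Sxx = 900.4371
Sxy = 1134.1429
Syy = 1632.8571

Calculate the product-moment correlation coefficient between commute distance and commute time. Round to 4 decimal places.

r = Sxy/√(Sxx·Syy) = 1134.1429/√(1470285.111838) = 1134.1429/1212.553138 = 0.935335

0.9353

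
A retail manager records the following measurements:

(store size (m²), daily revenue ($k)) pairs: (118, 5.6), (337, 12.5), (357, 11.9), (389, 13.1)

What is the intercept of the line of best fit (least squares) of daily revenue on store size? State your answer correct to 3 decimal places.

n = 4, Σx = 1201, Σy = 43.1, Σxy = 14217.5, Σx² = 406263
Sxx = Σx² − (Σx)²/n = 406263 − 360600.25 = 45662.75
Sxy = Σxy − (Σx)(Σy)/n = 14217.5 − 12940.775 = 1276.725
b = Sxy/Sxx = 1276.725/45662.75 = 0.027960
a = ȳ − b·x̄ = 10.775 − 0.027960·300.25 = 2.380046

2.380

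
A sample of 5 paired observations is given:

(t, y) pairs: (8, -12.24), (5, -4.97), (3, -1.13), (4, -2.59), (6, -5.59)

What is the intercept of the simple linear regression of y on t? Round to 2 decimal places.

5.99

n = 5, Σx = 26, Σy = -26.52, Σxy = -170.06, Σx² = 150
Sxx = Σx² − (Σx)²/n = 150 − 135.2 = 14.8
Sxy = Σxy − (Σx)(Σy)/n = -170.06 − (-137.904) = -32.156
b = Sxy/Sxx = -32.156/14.8 = -2.172703
a = ȳ − b·x̄ = -5.304 − (-2.172703)·5.2 = 5.994054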